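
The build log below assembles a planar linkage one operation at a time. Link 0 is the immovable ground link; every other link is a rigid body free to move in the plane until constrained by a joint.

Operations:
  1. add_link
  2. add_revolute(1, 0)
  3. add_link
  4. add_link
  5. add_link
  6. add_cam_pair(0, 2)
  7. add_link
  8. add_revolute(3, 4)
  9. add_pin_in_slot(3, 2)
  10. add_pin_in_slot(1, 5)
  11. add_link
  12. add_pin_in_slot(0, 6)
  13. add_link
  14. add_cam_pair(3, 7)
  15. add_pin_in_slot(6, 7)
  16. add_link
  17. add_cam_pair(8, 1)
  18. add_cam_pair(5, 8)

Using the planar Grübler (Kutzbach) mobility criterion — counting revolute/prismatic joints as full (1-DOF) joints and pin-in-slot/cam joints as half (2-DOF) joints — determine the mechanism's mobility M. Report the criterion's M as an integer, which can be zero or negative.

link 0 = ground. State L|J1|J2 = 1|0|0
+link1  2|0|0
R(1,0) f=1→J1  2|1|0
+link2  3|1|0
+link3  4|1|0
+link4  5|1|0
C(0,2) f=2→J2  5|1|1
+link5  6|1|1
R(3,4) f=1→J1  6|2|1
PS(3,2) f=2→J2  6|2|2
PS(1,5) f=2→J2  6|2|3
+link6  7|2|3
PS(0,6) f=2→J2  7|2|4
+link7  8|2|4
C(3,7) f=2→J2  8|2|5
PS(6,7) f=2→J2  8|2|6
+link8  9|2|6
C(8,1) f=2→J2  9|2|7
C(5,8) f=2→J2  9|2|8
M = 3(9−1)−2·2−8 = 24−4−8 = 12

M = 12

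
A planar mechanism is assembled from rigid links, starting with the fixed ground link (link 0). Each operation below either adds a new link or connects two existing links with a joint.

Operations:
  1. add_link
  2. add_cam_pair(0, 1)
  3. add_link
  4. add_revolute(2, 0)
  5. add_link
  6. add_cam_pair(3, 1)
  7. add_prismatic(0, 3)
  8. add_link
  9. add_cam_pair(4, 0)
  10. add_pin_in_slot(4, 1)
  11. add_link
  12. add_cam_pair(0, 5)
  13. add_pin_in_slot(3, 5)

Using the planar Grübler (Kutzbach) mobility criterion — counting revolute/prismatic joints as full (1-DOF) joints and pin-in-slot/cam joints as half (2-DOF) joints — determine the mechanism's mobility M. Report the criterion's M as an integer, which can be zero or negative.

M = 5

L=1 J1=0 J2=0
add link → L=2 J1=0 J2=0
C@0,1 dof=2 J2 → L=2 J1=0 J2=1
add link → L=3 J1=0 J2=1
R@2,0 dof=1 J1 → L=3 J1=1 J2=1
add link → L=4 J1=1 J2=1
C@3,1 dof=2 J2 → L=4 J1=1 J2=2
P@0,3 dof=1 J1 → L=4 J1=2 J2=2
add link → L=5 J1=2 J2=2
C@4,0 dof=2 J2 → L=5 J1=2 J2=3
PS@4,1 dof=2 J2 → L=5 J1=2 J2=4
add link → L=6 J1=2 J2=4
C@0,5 dof=2 J2 → L=6 J1=2 J2=5
PS@3,5 dof=2 J2 → L=6 J1=2 J2=6
M=3(L−1)−2J1−J2=3·5−2·2−6=5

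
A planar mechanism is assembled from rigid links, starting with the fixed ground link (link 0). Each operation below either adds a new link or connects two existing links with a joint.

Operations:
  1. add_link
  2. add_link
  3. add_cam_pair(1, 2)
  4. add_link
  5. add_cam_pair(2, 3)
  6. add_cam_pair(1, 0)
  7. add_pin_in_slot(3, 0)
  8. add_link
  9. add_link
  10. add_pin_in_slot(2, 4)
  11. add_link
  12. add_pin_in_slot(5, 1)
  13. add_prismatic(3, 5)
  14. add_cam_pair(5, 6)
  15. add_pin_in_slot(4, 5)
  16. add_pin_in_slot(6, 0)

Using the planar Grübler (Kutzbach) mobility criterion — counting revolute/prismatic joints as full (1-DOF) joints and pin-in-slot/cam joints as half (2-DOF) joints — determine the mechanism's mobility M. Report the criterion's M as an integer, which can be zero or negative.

L=1 J1=0 J2=0
add link → L=2 J1=0 J2=0
add link → L=3 J1=0 J2=0
C@1,2 dof=2 J2 → L=3 J1=0 J2=1
add link → L=4 J1=0 J2=1
C@2,3 dof=2 J2 → L=4 J1=0 J2=2
C@1,0 dof=2 J2 → L=4 J1=0 J2=3
PS@3,0 dof=2 J2 → L=4 J1=0 J2=4
add link → L=5 J1=0 J2=4
add link → L=6 J1=0 J2=4
PS@2,4 dof=2 J2 → L=6 J1=0 J2=5
add link → L=7 J1=0 J2=5
PS@5,1 dof=2 J2 → L=7 J1=0 J2=6
P@3,5 dof=1 J1 → L=7 J1=1 J2=6
C@5,6 dof=2 J2 → L=7 J1=1 J2=7
PS@4,5 dof=2 J2 → L=7 J1=1 J2=8
PS@6,0 dof=2 J2 → L=7 J1=1 J2=9
M=3(L−1)−2J1−J2=3·6−2·1−9=7

M = 7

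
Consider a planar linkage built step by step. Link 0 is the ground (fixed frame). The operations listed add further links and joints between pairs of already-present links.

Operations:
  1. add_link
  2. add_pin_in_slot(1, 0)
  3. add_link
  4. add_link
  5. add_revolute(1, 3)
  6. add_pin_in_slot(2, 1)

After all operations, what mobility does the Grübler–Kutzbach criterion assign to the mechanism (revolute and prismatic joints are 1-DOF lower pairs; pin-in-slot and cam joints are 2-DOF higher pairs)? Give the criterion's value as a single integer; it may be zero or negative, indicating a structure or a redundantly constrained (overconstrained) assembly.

M = 5

L=1 J1=0 J2=0
add link → L=2 J1=0 J2=0
PS@1,0 dof=2 J2 → L=2 J1=0 J2=1
add link → L=3 J1=0 J2=1
add link → L=4 J1=0 J2=1
R@1,3 dof=1 J1 → L=4 J1=1 J2=1
PS@2,1 dof=2 J2 → L=4 J1=1 J2=2
M=3(L−1)−2J1−J2=3·3−2·1−2=5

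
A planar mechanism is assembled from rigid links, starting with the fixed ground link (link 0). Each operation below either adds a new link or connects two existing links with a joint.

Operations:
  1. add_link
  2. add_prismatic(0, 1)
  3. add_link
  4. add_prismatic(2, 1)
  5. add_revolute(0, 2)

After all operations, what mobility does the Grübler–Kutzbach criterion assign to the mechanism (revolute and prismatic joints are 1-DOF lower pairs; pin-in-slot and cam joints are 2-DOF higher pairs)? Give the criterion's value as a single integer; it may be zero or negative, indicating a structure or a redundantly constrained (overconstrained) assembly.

link 0 = ground. State L|J1|J2 = 1|0|0
+link1  2|0|0
P(0,1) f=1→J1  2|1|0
+link2  3|1|0
P(2,1) f=1→J1  3|2|0
R(0,2) f=1→J1  3|3|0
M = 3(3−1)−2·3−0 = 6−6−0 = 0

M = 0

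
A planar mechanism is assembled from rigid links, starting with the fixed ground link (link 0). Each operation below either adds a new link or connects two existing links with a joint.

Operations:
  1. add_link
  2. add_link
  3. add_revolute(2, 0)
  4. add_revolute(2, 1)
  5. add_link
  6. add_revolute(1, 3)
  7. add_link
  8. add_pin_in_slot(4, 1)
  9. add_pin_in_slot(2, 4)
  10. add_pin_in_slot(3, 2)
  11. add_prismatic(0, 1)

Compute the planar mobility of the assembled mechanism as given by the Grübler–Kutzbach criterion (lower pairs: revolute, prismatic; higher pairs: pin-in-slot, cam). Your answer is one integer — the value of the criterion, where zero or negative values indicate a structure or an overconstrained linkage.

ground; <1,0,0>
#1 <2,0,0>
#2 <3,0,0>
R:2↔0 J1 <3,1,0>
R:2↔1 J1 <3,2,0>
#3 <4,2,0>
R:1↔3 J1 <4,3,0>
#4 <5,3,0>
PS:4↔1 J2 <5,3,1>
PS:2↔4 J2 <5,3,2>
PS:3↔2 J2 <5,3,3>
P:0↔1 J1 <5,4,3>
3×4 − 2×4 − 1×3 = 1

M = 1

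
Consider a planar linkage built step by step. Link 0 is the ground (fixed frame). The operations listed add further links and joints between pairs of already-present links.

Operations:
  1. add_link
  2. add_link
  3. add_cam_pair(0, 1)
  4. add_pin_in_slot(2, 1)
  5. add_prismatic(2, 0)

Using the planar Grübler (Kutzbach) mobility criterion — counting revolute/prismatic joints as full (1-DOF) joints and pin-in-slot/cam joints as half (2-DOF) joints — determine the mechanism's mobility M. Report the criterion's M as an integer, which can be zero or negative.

M = 2

[1;0;0] (link 0 is ground)
L+ [2;0;0]
L+ [3;0;0]
C(0,1)∈J2 [3;0;1]
PS(2,1)∈J2 [3;0;2]
P(2,0)∈J1 [3;1;2]
mobility = 6 − 2 − 2 = 2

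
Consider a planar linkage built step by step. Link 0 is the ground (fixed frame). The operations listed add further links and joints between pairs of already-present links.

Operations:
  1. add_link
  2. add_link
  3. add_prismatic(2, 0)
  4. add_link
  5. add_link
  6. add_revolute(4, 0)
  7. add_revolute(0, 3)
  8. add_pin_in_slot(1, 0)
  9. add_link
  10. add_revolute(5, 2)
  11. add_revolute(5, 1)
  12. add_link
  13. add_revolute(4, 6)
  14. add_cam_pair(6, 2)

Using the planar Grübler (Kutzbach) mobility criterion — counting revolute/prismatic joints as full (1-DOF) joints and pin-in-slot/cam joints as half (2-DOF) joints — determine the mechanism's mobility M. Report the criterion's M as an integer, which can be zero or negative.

M = 4

[1;0;0] (link 0 is ground)
L+ [2;0;0]
L+ [3;0;0]
P(2,0)∈J1 [3;1;0]
L+ [4;1;0]
L+ [5;1;0]
R(4,0)∈J1 [5;2;0]
R(0,3)∈J1 [5;3;0]
PS(1,0)∈J2 [5;3;1]
L+ [6;3;1]
R(5,2)∈J1 [6;4;1]
R(5,1)∈J1 [6;5;1]
L+ [7;5;1]
R(4,6)∈J1 [7;6;1]
C(6,2)∈J2 [7;6;2]
mobility = 18 − 12 − 2 = 4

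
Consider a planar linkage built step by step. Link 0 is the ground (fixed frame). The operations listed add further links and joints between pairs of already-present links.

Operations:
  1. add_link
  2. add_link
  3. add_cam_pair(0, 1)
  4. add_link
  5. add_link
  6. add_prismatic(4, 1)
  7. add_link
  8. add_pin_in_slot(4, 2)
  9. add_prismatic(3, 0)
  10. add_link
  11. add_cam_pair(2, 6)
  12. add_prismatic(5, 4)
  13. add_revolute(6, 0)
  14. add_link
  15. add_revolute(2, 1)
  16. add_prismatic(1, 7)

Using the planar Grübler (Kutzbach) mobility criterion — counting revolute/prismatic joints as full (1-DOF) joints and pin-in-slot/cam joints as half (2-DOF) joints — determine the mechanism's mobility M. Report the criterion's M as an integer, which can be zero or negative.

M = 6

(L,J1,J2)=(1,0,0); link0 fixed
link1: (2,0,0)
link2: (3,0,0)
C 0-1 [J2]: (3,0,1)
link3: (4,0,1)
link4: (5,0,1)
P 4-1 [J1]: (5,1,1)
link5: (6,1,1)
PS 4-2 [J2]: (6,1,2)
P 3-0 [J1]: (6,2,2)
link6: (7,2,2)
C 2-6 [J2]: (7,2,3)
P 5-4 [J1]: (7,3,3)
R 6-0 [J1]: (7,4,3)
link7: (8,4,3)
R 2-1 [J1]: (8,5,3)
P 1-7 [J1]: (8,6,3)
Grübler: 3·7 − 2·6 − 3 = 6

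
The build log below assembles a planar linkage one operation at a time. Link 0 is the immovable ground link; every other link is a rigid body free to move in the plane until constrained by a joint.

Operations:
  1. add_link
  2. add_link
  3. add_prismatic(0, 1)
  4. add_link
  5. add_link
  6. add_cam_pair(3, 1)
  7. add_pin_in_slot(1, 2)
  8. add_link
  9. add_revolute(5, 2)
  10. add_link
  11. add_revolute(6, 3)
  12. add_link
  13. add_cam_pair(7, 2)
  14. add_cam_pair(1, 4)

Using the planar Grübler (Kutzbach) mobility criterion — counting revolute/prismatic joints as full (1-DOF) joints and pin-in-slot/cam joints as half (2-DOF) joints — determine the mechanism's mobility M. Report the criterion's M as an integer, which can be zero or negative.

link 0 = ground. State L|J1|J2 = 1|0|0
+link1  2|0|0
+link2  3|0|0
P(0,1) f=1→J1  3|1|0
+link3  4|1|0
+link4  5|1|0
C(3,1) f=2→J2  5|1|1
PS(1,2) f=2→J2  5|1|2
+link5  6|1|2
R(5,2) f=1→J1  6|2|2
+link6  7|2|2
R(6,3) f=1→J1  7|3|2
+link7  8|3|2
C(7,2) f=2→J2  8|3|3
C(1,4) f=2→J2  8|3|4
M = 3(8−1)−2·3−4 = 21−6−4 = 11

M = 11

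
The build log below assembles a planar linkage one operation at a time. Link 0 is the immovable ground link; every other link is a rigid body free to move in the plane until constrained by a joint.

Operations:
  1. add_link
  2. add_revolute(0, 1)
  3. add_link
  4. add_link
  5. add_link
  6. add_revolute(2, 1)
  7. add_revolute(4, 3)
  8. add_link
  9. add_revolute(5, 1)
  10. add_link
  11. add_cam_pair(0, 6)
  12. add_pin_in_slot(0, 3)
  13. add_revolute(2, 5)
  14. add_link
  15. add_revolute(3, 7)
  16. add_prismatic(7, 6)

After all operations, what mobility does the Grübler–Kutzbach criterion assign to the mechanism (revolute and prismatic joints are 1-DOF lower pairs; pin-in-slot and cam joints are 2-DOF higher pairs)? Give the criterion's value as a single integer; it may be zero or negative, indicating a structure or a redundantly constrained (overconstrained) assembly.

L=1 J1=0 J2=0
add link → L=2 J1=0 J2=0
R@0,1 dof=1 J1 → L=2 J1=1 J2=0
add link → L=3 J1=1 J2=0
add link → L=4 J1=1 J2=0
add link → L=5 J1=1 J2=0
R@2,1 dof=1 J1 → L=5 J1=2 J2=0
R@4,3 dof=1 J1 → L=5 J1=3 J2=0
add link → L=6 J1=3 J2=0
R@5,1 dof=1 J1 → L=6 J1=4 J2=0
add link → L=7 J1=4 J2=0
C@0,6 dof=2 J2 → L=7 J1=4 J2=1
PS@0,3 dof=2 J2 → L=7 J1=4 J2=2
R@2,5 dof=1 J1 → L=7 J1=5 J2=2
add link → L=8 J1=5 J2=2
R@3,7 dof=1 J1 → L=8 J1=6 J2=2
P@7,6 dof=1 J1 → L=8 J1=7 J2=2
M=3(L−1)−2J1−J2=3·7−2·7−2=5

M = 5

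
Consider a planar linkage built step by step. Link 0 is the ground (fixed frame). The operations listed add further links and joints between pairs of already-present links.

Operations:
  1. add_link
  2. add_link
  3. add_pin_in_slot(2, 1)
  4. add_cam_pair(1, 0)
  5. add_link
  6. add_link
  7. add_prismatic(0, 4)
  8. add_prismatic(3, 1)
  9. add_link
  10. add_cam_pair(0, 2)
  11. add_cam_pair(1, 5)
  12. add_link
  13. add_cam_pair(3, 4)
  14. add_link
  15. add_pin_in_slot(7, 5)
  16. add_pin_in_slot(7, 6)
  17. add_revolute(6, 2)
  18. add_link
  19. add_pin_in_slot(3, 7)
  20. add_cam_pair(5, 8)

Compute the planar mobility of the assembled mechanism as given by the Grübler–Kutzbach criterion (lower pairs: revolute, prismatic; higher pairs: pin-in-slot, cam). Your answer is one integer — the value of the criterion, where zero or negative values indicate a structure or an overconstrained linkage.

link 0 = ground. State L|J1|J2 = 1|0|0
+link1  2|0|0
+link2  3|0|0
PS(2,1) f=2→J2  3|0|1
C(1,0) f=2→J2  3|0|2
+link3  4|0|2
+link4  5|0|2
P(0,4) f=1→J1  5|1|2
P(3,1) f=1→J1  5|2|2
+link5  6|2|2
C(0,2) f=2→J2  6|2|3
C(1,5) f=2→J2  6|2|4
+link6  7|2|4
C(3,4) f=2→J2  7|2|5
+link7  8|2|5
PS(7,5) f=2→J2  8|2|6
PS(7,6) f=2→J2  8|2|7
R(6,2) f=1→J1  8|3|7
+link8  9|3|7
PS(3,7) f=2→J2  9|3|8
C(5,8) f=2→J2  9|3|9
M = 3(9−1)−2·3−9 = 24−6−9 = 9

M = 9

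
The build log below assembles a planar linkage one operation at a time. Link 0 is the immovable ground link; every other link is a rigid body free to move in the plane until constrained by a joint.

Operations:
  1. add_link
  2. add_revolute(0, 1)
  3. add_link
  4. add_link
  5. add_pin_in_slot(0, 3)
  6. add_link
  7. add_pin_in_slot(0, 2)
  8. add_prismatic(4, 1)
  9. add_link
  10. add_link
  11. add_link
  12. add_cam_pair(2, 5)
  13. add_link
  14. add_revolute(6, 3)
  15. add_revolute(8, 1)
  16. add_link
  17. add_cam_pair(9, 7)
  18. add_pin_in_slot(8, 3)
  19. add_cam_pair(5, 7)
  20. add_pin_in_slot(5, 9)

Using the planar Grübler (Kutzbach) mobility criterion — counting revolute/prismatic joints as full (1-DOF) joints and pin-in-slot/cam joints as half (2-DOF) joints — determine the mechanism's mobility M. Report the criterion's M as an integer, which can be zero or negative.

M = 12

(L,J1,J2)=(1,0,0); link0 fixed
link1: (2,0,0)
R 0-1 [J1]: (2,1,0)
link2: (3,1,0)
link3: (4,1,0)
PS 0-3 [J2]: (4,1,1)
link4: (5,1,1)
PS 0-2 [J2]: (5,1,2)
P 4-1 [J1]: (5,2,2)
link5: (6,2,2)
link6: (7,2,2)
link7: (8,2,2)
C 2-5 [J2]: (8,2,3)
link8: (9,2,3)
R 6-3 [J1]: (9,3,3)
R 8-1 [J1]: (9,4,3)
link9: (10,4,3)
C 9-7 [J2]: (10,4,4)
PS 8-3 [J2]: (10,4,5)
C 5-7 [J2]: (10,4,6)
PS 5-9 [J2]: (10,4,7)
Grübler: 3·9 − 2·4 − 7 = 12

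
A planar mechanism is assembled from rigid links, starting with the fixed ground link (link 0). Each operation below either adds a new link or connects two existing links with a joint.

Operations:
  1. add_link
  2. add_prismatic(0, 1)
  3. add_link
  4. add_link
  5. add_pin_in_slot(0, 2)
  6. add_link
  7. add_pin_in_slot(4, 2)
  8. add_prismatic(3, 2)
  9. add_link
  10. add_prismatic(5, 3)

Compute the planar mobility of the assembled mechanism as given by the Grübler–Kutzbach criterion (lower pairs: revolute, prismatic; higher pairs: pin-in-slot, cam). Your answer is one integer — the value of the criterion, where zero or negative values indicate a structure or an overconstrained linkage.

ground; <1,0,0>
#1 <2,0,0>
P:0↔1 J1 <2,1,0>
#2 <3,1,0>
#3 <4,1,0>
PS:0↔2 J2 <4,1,1>
#4 <5,1,1>
PS:4↔2 J2 <5,1,2>
P:3↔2 J1 <5,2,2>
#5 <6,2,2>
P:5↔3 J1 <6,3,2>
3×5 − 2×3 − 1×2 = 7

M = 7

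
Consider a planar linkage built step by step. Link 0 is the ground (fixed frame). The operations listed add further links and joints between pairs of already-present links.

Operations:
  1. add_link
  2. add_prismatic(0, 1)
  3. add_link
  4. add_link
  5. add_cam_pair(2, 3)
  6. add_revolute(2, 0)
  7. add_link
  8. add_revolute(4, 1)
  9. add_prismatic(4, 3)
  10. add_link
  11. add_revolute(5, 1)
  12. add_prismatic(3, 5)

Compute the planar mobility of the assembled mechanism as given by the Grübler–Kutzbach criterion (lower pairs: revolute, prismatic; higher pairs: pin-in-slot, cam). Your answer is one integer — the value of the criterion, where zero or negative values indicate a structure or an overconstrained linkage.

L=1 J1=0 J2=0
add link → L=2 J1=0 J2=0
P@0,1 dof=1 J1 → L=2 J1=1 J2=0
add link → L=3 J1=1 J2=0
add link → L=4 J1=1 J2=0
C@2,3 dof=2 J2 → L=4 J1=1 J2=1
R@2,0 dof=1 J1 → L=4 J1=2 J2=1
add link → L=5 J1=2 J2=1
R@4,1 dof=1 J1 → L=5 J1=3 J2=1
P@4,3 dof=1 J1 → L=5 J1=4 J2=1
add link → L=6 J1=4 J2=1
R@5,1 dof=1 J1 → L=6 J1=5 J2=1
P@3,5 dof=1 J1 → L=6 J1=6 J2=1
M=3(L−1)−2J1−J2=3·5−2·6−1=2

M = 2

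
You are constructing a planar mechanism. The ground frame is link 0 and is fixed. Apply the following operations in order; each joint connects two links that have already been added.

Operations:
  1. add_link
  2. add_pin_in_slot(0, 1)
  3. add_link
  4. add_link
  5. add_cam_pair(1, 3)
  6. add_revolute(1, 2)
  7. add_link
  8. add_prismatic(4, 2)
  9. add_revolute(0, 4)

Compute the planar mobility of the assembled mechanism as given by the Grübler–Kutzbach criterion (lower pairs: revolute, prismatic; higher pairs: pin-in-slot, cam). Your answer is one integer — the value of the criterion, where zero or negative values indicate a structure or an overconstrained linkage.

M = 4

ground; <1,0,0>
#1 <2,0,0>
PS:0↔1 J2 <2,0,1>
#2 <3,0,1>
#3 <4,0,1>
C:1↔3 J2 <4,0,2>
R:1↔2 J1 <4,1,2>
#4 <5,1,2>
P:4↔2 J1 <5,2,2>
R:0↔4 J1 <5,3,2>
3×4 − 2×3 − 1×2 = 4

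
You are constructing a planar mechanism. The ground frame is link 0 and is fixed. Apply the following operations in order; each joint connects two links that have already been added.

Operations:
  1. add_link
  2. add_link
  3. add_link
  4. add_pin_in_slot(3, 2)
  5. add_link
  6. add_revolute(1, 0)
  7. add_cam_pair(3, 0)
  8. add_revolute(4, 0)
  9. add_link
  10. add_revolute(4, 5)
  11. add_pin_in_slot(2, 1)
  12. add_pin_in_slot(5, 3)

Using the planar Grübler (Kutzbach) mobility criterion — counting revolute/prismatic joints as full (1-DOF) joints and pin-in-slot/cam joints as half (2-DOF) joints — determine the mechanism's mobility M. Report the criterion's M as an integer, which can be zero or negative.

M = 5

link 0 = ground. State L|J1|J2 = 1|0|0
+link1  2|0|0
+link2  3|0|0
+link3  4|0|0
PS(3,2) f=2→J2  4|0|1
+link4  5|0|1
R(1,0) f=1→J1  5|1|1
C(3,0) f=2→J2  5|1|2
R(4,0) f=1→J1  5|2|2
+link5  6|2|2
R(4,5) f=1→J1  6|3|2
PS(2,1) f=2→J2  6|3|3
PS(5,3) f=2→J2  6|3|4
M = 3(6−1)−2·3−4 = 15−6−4 = 5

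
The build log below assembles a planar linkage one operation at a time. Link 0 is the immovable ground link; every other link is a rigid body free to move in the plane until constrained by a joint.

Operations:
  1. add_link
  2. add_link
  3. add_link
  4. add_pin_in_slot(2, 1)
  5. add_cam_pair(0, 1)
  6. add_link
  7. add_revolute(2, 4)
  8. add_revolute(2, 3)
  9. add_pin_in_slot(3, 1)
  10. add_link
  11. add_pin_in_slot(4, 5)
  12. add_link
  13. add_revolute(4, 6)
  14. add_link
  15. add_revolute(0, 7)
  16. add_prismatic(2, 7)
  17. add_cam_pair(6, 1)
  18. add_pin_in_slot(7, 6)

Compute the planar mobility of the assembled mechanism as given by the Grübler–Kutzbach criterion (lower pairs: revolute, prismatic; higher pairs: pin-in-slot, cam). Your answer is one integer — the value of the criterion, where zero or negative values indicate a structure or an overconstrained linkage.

M = 5

link 0 = ground. State L|J1|J2 = 1|0|0
+link1  2|0|0
+link2  3|0|0
+link3  4|0|0
PS(2,1) f=2→J2  4|0|1
C(0,1) f=2→J2  4|0|2
+link4  5|0|2
R(2,4) f=1→J1  5|1|2
R(2,3) f=1→J1  5|2|2
PS(3,1) f=2→J2  5|2|3
+link5  6|2|3
PS(4,5) f=2→J2  6|2|4
+link6  7|2|4
R(4,6) f=1→J1  7|3|4
+link7  8|3|4
R(0,7) f=1→J1  8|4|4
P(2,7) f=1→J1  8|5|4
C(6,1) f=2→J2  8|5|5
PS(7,6) f=2→J2  8|5|6
M = 3(8−1)−2·5−6 = 21−10−6 = 5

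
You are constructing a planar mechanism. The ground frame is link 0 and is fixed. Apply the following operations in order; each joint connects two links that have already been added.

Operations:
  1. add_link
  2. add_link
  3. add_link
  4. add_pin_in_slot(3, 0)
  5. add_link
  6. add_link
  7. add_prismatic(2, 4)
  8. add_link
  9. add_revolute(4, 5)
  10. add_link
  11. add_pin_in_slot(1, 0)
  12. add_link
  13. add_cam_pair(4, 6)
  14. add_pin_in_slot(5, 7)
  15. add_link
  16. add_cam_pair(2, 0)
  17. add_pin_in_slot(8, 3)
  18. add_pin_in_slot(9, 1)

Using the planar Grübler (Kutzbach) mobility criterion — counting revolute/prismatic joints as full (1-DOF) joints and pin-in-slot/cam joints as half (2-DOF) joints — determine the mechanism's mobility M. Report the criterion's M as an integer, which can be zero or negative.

M = 16

link 0 = ground. State L|J1|J2 = 1|0|0
+link1  2|0|0
+link2  3|0|0
+link3  4|0|0
PS(3,0) f=2→J2  4|0|1
+link4  5|0|1
+link5  6|0|1
P(2,4) f=1→J1  6|1|1
+link6  7|1|1
R(4,5) f=1→J1  7|2|1
+link7  8|2|1
PS(1,0) f=2→J2  8|2|2
+link8  9|2|2
C(4,6) f=2→J2  9|2|3
PS(5,7) f=2→J2  9|2|4
+link9  10|2|4
C(2,0) f=2→J2  10|2|5
PS(8,3) f=2→J2  10|2|6
PS(9,1) f=2→J2  10|2|7
M = 3(10−1)−2·2−7 = 27−4−7 = 16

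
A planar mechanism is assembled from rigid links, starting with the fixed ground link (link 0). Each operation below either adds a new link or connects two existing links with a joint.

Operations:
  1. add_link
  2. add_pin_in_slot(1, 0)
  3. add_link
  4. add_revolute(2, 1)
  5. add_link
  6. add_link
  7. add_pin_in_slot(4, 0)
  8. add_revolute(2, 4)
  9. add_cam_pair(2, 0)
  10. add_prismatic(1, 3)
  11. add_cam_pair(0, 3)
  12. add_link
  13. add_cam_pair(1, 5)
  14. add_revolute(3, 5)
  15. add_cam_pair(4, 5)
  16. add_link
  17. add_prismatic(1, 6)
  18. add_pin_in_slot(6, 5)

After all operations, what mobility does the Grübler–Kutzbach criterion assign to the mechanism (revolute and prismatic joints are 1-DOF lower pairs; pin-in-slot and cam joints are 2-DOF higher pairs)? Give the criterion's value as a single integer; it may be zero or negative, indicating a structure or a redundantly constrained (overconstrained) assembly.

M = 1

L=1 J1=0 J2=0
add link → L=2 J1=0 J2=0
PS@1,0 dof=2 J2 → L=2 J1=0 J2=1
add link → L=3 J1=0 J2=1
R@2,1 dof=1 J1 → L=3 J1=1 J2=1
add link → L=4 J1=1 J2=1
add link → L=5 J1=1 J2=1
PS@4,0 dof=2 J2 → L=5 J1=1 J2=2
R@2,4 dof=1 J1 → L=5 J1=2 J2=2
C@2,0 dof=2 J2 → L=5 J1=2 J2=3
P@1,3 dof=1 J1 → L=5 J1=3 J2=3
C@0,3 dof=2 J2 → L=5 J1=3 J2=4
add link → L=6 J1=3 J2=4
C@1,5 dof=2 J2 → L=6 J1=3 J2=5
R@3,5 dof=1 J1 → L=6 J1=4 J2=5
C@4,5 dof=2 J2 → L=6 J1=4 J2=6
add link → L=7 J1=4 J2=6
P@1,6 dof=1 J1 → L=7 J1=5 J2=6
PS@6,5 dof=2 J2 → L=7 J1=5 J2=7
M=3(L−1)−2J1−J2=3·6−2·5−7=1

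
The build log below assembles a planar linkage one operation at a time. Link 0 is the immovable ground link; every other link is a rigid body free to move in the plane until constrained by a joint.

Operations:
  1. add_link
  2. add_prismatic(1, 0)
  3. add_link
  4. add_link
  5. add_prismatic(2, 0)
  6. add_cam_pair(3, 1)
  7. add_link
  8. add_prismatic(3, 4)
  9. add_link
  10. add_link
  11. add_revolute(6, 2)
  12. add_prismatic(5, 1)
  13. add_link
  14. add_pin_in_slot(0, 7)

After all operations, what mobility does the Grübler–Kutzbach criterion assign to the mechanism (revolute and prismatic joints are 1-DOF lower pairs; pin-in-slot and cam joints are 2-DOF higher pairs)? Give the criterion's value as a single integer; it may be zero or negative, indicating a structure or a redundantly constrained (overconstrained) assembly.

L=1 J1=0 J2=0
add link → L=2 J1=0 J2=0
P@1,0 dof=1 J1 → L=2 J1=1 J2=0
add link → L=3 J1=1 J2=0
add link → L=4 J1=1 J2=0
P@2,0 dof=1 J1 → L=4 J1=2 J2=0
C@3,1 dof=2 J2 → L=4 J1=2 J2=1
add link → L=5 J1=2 J2=1
P@3,4 dof=1 J1 → L=5 J1=3 J2=1
add link → L=6 J1=3 J2=1
add link → L=7 J1=3 J2=1
R@6,2 dof=1 J1 → L=7 J1=4 J2=1
P@5,1 dof=1 J1 → L=7 J1=5 J2=1
add link → L=8 J1=5 J2=1
PS@0,7 dof=2 J2 → L=8 J1=5 J2=2
M=3(L−1)−2J1−J2=3·7−2·5−2=9

M = 9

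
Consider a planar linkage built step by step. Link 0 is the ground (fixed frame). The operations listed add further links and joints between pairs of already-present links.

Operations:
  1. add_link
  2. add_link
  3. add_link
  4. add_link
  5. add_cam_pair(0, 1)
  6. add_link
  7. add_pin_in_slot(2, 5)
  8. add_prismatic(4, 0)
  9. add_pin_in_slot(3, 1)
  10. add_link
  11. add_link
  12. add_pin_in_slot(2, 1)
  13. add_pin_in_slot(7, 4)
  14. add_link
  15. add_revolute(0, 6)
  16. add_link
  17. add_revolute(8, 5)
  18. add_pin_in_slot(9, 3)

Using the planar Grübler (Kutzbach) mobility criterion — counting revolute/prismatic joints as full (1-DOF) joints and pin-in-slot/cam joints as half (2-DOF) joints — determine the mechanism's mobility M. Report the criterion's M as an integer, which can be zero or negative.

[1;0;0] (link 0 is ground)
L+ [2;0;0]
L+ [3;0;0]
L+ [4;0;0]
L+ [5;0;0]
C(0,1)∈J2 [5;0;1]
L+ [6;0;1]
PS(2,5)∈J2 [6;0;2]
P(4,0)∈J1 [6;1;2]
PS(3,1)∈J2 [6;1;3]
L+ [7;1;3]
L+ [8;1;3]
PS(2,1)∈J2 [8;1;4]
PS(7,4)∈J2 [8;1;5]
L+ [9;1;5]
R(0,6)∈J1 [9;2;5]
L+ [10;2;5]
R(8,5)∈J1 [10;3;5]
PS(9,3)∈J2 [10;3;6]
mobility = 27 − 6 − 6 = 15

M = 15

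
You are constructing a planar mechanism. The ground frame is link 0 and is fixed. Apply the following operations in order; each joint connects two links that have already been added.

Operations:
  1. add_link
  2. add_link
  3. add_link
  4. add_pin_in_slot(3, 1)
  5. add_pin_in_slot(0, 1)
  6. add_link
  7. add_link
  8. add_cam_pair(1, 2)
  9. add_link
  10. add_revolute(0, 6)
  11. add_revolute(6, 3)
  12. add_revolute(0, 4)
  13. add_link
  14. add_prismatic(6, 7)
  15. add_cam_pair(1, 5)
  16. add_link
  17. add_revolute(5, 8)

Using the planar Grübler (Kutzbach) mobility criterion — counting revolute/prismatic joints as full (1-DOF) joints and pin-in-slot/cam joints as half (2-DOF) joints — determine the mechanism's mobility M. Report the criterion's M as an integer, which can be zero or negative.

L=1 J1=0 J2=0
add link → L=2 J1=0 J2=0
add link → L=3 J1=0 J2=0
add link → L=4 J1=0 J2=0
PS@3,1 dof=2 J2 → L=4 J1=0 J2=1
PS@0,1 dof=2 J2 → L=4 J1=0 J2=2
add link → L=5 J1=0 J2=2
add link → L=6 J1=0 J2=2
C@1,2 dof=2 J2 → L=6 J1=0 J2=3
add link → L=7 J1=0 J2=3
R@0,6 dof=1 J1 → L=7 J1=1 J2=3
R@6,3 dof=1 J1 → L=7 J1=2 J2=3
R@0,4 dof=1 J1 → L=7 J1=3 J2=3
add link → L=8 J1=3 J2=3
P@6,7 dof=1 J1 → L=8 J1=4 J2=3
C@1,5 dof=2 J2 → L=8 J1=4 J2=4
add link → L=9 J1=4 J2=4
R@5,8 dof=1 J1 → L=9 J1=5 J2=4
M=3(L−1)−2J1−J2=3·8−2·5−4=10

M = 10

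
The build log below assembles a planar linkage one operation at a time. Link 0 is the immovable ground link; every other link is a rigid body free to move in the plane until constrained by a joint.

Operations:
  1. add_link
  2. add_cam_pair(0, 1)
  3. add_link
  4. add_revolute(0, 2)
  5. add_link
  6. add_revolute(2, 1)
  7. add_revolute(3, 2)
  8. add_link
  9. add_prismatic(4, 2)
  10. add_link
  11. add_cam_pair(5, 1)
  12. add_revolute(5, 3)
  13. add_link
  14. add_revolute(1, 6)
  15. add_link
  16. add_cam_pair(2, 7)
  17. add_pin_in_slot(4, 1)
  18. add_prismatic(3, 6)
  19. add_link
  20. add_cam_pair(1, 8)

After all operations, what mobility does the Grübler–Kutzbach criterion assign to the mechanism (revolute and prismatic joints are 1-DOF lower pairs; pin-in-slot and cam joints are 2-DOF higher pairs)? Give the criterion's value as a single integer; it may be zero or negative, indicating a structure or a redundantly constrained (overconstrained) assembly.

(L,J1,J2)=(1,0,0); link0 fixed
link1: (2,0,0)
C 0-1 [J2]: (2,0,1)
link2: (3,0,1)
R 0-2 [J1]: (3,1,1)
link3: (4,1,1)
R 2-1 [J1]: (4,2,1)
R 3-2 [J1]: (4,3,1)
link4: (5,3,1)
P 4-2 [J1]: (5,4,1)
link5: (6,4,1)
C 5-1 [J2]: (6,4,2)
R 5-3 [J1]: (6,5,2)
link6: (7,5,2)
R 1-6 [J1]: (7,6,2)
link7: (8,6,2)
C 2-7 [J2]: (8,6,3)
PS 4-1 [J2]: (8,6,4)
P 3-6 [J1]: (8,7,4)
link8: (9,7,4)
C 1-8 [J2]: (9,7,5)
Grübler: 3·8 − 2·7 − 5 = 5

M = 5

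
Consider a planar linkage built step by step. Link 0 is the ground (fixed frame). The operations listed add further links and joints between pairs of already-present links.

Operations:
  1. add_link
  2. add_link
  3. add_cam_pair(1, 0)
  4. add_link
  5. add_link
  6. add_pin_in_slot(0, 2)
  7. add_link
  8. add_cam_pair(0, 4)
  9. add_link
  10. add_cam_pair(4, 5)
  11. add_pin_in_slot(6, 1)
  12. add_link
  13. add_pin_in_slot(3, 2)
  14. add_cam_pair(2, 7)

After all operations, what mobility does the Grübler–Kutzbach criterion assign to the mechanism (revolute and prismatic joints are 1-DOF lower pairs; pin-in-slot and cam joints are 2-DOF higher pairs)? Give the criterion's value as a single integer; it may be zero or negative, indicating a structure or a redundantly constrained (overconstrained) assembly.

L=1 J1=0 J2=0
add link → L=2 J1=0 J2=0
add link → L=3 J1=0 J2=0
C@1,0 dof=2 J2 → L=3 J1=0 J2=1
add link → L=4 J1=0 J2=1
add link → L=5 J1=0 J2=1
PS@0,2 dof=2 J2 → L=5 J1=0 J2=2
add link → L=6 J1=0 J2=2
C@0,4 dof=2 J2 → L=6 J1=0 J2=3
add link → L=7 J1=0 J2=3
C@4,5 dof=2 J2 → L=7 J1=0 J2=4
PS@6,1 dof=2 J2 → L=7 J1=0 J2=5
add link → L=8 J1=0 J2=5
PS@3,2 dof=2 J2 → L=8 J1=0 J2=6
C@2,7 dof=2 J2 → L=8 J1=0 J2=7
M=3(L−1)−2J1−J2=3·7−2·0−7=14

M = 14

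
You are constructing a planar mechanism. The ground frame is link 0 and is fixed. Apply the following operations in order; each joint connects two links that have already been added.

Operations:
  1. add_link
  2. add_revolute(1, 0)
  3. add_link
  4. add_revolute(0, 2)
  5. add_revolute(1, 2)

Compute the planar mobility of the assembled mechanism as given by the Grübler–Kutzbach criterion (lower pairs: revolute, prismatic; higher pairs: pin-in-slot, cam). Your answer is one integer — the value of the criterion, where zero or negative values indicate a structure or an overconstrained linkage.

[1;0;0] (link 0 is ground)
L+ [2;0;0]
R(1,0)∈J1 [2;1;0]
L+ [3;1;0]
R(0,2)∈J1 [3;2;0]
R(1,2)∈J1 [3;3;0]
mobility = 6 − 6 − 0 = 0

M = 0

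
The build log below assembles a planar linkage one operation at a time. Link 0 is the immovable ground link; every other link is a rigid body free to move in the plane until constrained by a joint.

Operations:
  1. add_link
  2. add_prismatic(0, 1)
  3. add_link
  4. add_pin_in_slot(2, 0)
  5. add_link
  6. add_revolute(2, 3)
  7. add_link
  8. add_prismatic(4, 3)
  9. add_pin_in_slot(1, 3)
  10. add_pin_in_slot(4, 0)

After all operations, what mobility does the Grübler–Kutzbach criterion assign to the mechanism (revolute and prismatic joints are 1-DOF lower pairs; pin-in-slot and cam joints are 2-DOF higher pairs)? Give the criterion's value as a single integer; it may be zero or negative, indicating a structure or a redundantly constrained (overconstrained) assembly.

(L,J1,J2)=(1,0,0); link0 fixed
link1: (2,0,0)
P 0-1 [J1]: (2,1,0)
link2: (3,1,0)
PS 2-0 [J2]: (3,1,1)
link3: (4,1,1)
R 2-3 [J1]: (4,2,1)
link4: (5,2,1)
P 4-3 [J1]: (5,3,1)
PS 1-3 [J2]: (5,3,2)
PS 4-0 [J2]: (5,3,3)
Grübler: 3·4 − 2·3 − 3 = 3

M = 3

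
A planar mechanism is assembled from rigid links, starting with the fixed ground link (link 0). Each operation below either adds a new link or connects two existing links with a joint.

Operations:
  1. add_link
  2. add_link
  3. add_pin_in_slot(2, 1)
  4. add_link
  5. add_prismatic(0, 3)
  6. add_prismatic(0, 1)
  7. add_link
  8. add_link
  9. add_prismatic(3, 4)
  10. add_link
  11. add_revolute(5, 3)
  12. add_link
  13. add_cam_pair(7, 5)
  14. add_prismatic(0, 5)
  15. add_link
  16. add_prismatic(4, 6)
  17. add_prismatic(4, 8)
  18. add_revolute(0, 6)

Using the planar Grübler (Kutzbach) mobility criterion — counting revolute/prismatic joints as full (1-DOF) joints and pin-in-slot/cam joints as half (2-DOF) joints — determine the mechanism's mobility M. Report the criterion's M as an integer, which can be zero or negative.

M = 6

ground; <1,0,0>
#1 <2,0,0>
#2 <3,0,0>
PS:2↔1 J2 <3,0,1>
#3 <4,0,1>
P:0↔3 J1 <4,1,1>
P:0↔1 J1 <4,2,1>
#4 <5,2,1>
#5 <6,2,1>
P:3↔4 J1 <6,3,1>
#6 <7,3,1>
R:5↔3 J1 <7,4,1>
#7 <8,4,1>
C:7↔5 J2 <8,4,2>
P:0↔5 J1 <8,5,2>
#8 <9,5,2>
P:4↔6 J1 <9,6,2>
P:4↔8 J1 <9,7,2>
R:0↔6 J1 <9,8,2>
3×8 − 2×8 − 1×2 = 6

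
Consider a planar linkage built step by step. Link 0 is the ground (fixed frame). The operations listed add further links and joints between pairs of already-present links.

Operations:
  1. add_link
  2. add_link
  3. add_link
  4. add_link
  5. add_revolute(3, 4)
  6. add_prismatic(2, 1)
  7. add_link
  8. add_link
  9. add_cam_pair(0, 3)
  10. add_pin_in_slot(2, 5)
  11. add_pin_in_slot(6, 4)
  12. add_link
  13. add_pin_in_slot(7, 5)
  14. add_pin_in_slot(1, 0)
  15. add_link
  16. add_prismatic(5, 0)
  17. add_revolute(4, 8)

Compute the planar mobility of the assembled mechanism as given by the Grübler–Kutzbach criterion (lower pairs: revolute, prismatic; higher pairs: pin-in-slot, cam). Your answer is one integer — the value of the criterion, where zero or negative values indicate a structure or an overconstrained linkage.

link 0 = ground. State L|J1|J2 = 1|0|0
+link1  2|0|0
+link2  3|0|0
+link3  4|0|0
+link4  5|0|0
R(3,4) f=1→J1  5|1|0
P(2,1) f=1→J1  5|2|0
+link5  6|2|0
+link6  7|2|0
C(0,3) f=2→J2  7|2|1
PS(2,5) f=2→J2  7|2|2
PS(6,4) f=2→J2  7|2|3
+link7  8|2|3
PS(7,5) f=2→J2  8|2|4
PS(1,0) f=2→J2  8|2|5
+link8  9|2|5
P(5,0) f=1→J1  9|3|5
R(4,8) f=1→J1  9|4|5
M = 3(9−1)−2·4−5 = 24−8−5 = 11

M = 11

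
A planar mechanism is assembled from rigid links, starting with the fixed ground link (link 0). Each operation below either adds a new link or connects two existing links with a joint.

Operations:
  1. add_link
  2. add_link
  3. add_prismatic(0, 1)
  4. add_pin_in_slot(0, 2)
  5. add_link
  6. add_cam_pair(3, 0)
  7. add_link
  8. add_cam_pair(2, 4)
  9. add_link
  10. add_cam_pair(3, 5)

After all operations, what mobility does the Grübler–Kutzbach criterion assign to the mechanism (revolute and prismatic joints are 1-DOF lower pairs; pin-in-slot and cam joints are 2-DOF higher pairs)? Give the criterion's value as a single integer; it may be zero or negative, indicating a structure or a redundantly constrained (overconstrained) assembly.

M = 9

[1;0;0] (link 0 is ground)
L+ [2;0;0]
L+ [3;0;0]
P(0,1)∈J1 [3;1;0]
PS(0,2)∈J2 [3;1;1]
L+ [4;1;1]
C(3,0)∈J2 [4;1;2]
L+ [5;1;2]
C(2,4)∈J2 [5;1;3]
L+ [6;1;3]
C(3,5)∈J2 [6;1;4]
mobility = 15 − 2 − 4 = 9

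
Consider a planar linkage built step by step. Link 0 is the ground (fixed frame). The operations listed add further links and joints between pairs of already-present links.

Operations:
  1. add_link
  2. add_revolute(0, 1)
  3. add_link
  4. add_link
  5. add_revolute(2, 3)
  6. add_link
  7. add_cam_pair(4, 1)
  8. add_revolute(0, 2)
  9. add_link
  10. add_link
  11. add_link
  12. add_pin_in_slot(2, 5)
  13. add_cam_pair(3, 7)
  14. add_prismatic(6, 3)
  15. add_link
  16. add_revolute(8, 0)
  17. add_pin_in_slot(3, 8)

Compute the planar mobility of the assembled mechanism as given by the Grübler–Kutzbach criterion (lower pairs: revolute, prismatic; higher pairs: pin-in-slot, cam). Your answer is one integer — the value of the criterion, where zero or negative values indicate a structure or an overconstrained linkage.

link 0 = ground. State L|J1|J2 = 1|0|0
+link1  2|0|0
R(0,1) f=1→J1  2|1|0
+link2  3|1|0
+link3  4|1|0
R(2,3) f=1→J1  4|2|0
+link4  5|2|0
C(4,1) f=2→J2  5|2|1
R(0,2) f=1→J1  5|3|1
+link5  6|3|1
+link6  7|3|1
+link7  8|3|1
PS(2,5) f=2→J2  8|3|2
C(3,7) f=2→J2  8|3|3
P(6,3) f=1→J1  8|4|3
+link8  9|4|3
R(8,0) f=1→J1  9|5|3
PS(3,8) f=2→J2  9|5|4
M = 3(9−1)−2·5−4 = 24−10−4 = 10

M = 10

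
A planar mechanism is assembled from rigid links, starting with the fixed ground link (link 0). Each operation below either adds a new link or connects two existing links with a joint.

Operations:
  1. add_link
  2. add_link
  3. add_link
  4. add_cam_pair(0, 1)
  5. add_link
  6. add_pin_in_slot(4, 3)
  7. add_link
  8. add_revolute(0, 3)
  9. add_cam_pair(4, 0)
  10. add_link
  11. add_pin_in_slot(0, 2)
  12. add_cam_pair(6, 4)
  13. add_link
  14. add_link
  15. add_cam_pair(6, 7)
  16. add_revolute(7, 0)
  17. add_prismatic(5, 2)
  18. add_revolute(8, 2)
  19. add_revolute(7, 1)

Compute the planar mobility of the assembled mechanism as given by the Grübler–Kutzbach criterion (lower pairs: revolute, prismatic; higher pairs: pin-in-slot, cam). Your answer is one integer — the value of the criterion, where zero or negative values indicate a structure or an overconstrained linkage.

M = 8

[1;0;0] (link 0 is ground)
L+ [2;0;0]
L+ [3;0;0]
L+ [4;0;0]
C(0,1)∈J2 [4;0;1]
L+ [5;0;1]
PS(4,3)∈J2 [5;0;2]
L+ [6;0;2]
R(0,3)∈J1 [6;1;2]
C(4,0)∈J2 [6;1;3]
L+ [7;1;3]
PS(0,2)∈J2 [7;1;4]
C(6,4)∈J2 [7;1;5]
L+ [8;1;5]
L+ [9;1;5]
C(6,7)∈J2 [9;1;6]
R(7,0)∈J1 [9;2;6]
P(5,2)∈J1 [9;3;6]
R(8,2)∈J1 [9;4;6]
R(7,1)∈J1 [9;5;6]
mobility = 24 − 10 − 6 = 8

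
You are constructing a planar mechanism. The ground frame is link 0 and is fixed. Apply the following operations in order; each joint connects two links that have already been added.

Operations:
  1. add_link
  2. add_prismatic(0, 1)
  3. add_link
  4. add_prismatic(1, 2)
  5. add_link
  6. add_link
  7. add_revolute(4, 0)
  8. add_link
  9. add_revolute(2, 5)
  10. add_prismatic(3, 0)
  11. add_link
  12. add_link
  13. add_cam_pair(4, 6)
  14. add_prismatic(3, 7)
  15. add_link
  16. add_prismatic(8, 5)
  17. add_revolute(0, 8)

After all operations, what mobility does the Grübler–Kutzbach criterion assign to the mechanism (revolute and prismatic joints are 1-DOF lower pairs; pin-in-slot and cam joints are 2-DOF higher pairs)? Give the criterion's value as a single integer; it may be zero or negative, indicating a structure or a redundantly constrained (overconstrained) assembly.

(L,J1,J2)=(1,0,0); link0 fixed
link1: (2,0,0)
P 0-1 [J1]: (2,1,0)
link2: (3,1,0)
P 1-2 [J1]: (3,2,0)
link3: (4,2,0)
link4: (5,2,0)
R 4-0 [J1]: (5,3,0)
link5: (6,3,0)
R 2-5 [J1]: (6,4,0)
P 3-0 [J1]: (6,5,0)
link6: (7,5,0)
link7: (8,5,0)
C 4-6 [J2]: (8,5,1)
P 3-7 [J1]: (8,6,1)
link8: (9,6,1)
P 8-5 [J1]: (9,7,1)
R 0-8 [J1]: (9,8,1)
Grübler: 3·8 − 2·8 − 1 = 7

M = 7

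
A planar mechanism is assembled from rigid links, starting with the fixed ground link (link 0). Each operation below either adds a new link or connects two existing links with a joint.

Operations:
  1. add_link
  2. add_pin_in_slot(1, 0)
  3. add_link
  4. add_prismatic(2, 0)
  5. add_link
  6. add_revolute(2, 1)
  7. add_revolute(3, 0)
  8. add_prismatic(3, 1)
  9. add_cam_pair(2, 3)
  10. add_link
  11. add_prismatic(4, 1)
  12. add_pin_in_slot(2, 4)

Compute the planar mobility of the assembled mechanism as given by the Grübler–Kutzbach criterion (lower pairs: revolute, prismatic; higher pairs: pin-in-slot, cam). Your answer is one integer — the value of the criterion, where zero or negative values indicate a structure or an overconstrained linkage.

(L,J1,J2)=(1,0,0); link0 fixed
link1: (2,0,0)
PS 1-0 [J2]: (2,0,1)
link2: (3,0,1)
P 2-0 [J1]: (3,1,1)
link3: (4,1,1)
R 2-1 [J1]: (4,2,1)
R 3-0 [J1]: (4,3,1)
P 3-1 [J1]: (4,4,1)
C 2-3 [J2]: (4,4,2)
link4: (5,4,2)
P 4-1 [J1]: (5,5,2)
PS 2-4 [J2]: (5,5,3)
Grübler: 3·4 − 2·5 − 3 = -1

M = -1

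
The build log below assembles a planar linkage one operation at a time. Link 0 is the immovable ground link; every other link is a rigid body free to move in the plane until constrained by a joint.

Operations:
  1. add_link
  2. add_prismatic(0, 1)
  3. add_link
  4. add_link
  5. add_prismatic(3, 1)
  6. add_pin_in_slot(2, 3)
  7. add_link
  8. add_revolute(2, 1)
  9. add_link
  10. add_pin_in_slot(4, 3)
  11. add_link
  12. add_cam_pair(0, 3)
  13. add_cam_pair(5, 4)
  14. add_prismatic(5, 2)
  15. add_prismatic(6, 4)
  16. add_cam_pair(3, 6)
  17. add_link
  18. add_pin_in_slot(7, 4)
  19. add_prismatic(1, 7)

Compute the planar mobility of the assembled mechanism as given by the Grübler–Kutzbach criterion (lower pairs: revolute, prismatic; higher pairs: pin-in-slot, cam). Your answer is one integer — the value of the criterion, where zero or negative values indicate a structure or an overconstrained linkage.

M = 3

(L,J1,J2)=(1,0,0); link0 fixed
link1: (2,0,0)
P 0-1 [J1]: (2,1,0)
link2: (3,1,0)
link3: (4,1,0)
P 3-1 [J1]: (4,2,0)
PS 2-3 [J2]: (4,2,1)
link4: (5,2,1)
R 2-1 [J1]: (5,3,1)
link5: (6,3,1)
PS 4-3 [J2]: (6,3,2)
link6: (7,3,2)
C 0-3 [J2]: (7,3,3)
C 5-4 [J2]: (7,3,4)
P 5-2 [J1]: (7,4,4)
P 6-4 [J1]: (7,5,4)
C 3-6 [J2]: (7,5,5)
link7: (8,5,5)
PS 7-4 [J2]: (8,5,6)
P 1-7 [J1]: (8,6,6)
Grübler: 3·7 − 2·6 − 6 = 3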